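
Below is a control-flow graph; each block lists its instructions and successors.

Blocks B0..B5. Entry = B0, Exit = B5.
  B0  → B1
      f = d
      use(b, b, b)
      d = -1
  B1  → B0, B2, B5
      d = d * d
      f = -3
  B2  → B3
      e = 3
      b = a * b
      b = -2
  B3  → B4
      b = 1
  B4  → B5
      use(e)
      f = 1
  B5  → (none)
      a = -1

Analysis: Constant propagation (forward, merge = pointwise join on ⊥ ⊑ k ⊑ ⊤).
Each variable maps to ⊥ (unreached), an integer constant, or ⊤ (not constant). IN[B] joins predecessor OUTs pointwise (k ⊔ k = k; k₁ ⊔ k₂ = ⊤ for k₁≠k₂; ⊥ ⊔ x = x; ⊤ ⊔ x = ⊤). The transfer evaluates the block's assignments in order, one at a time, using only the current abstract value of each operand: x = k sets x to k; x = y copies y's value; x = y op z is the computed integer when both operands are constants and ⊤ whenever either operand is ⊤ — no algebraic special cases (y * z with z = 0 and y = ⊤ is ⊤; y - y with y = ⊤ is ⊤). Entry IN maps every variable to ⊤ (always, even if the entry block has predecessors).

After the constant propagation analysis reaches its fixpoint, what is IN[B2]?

Answer: {a: ⊤, b: ⊤, c: ⊤, d: 1, e: ⊤, f: -3}

Trace:
Per-block solution:
  B0: | IN=(all ⊤) | OUT={d:-1; rest ⊤}
  B1: | IN={d:-1; rest ⊤} | OUT={d:1, f:-3; rest ⊤}
  B2: | IN={d:1, f:-3; rest ⊤} | OUT={b:-2, d:1, e:3, f:-3; rest ⊤}
  B3: | IN={b:-2, d:1, e:3, f:-3; rest ⊤} | OUT={b:1, d:1, e:3, f:-3; rest ⊤}
  B4: | IN={b:1, d:1, e:3, f:-3; rest ⊤} | OUT={b:1, d:1, e:3, f:1; rest ⊤}
  B5: | IN={d:1; rest ⊤} | OUT={a:-1, d:1; rest ⊤}

Merge at B2: IN[B2] = OUT[B1] = {a: ⊤, b: ⊤, c: ⊤, d: 1, e: ⊤, f: -3}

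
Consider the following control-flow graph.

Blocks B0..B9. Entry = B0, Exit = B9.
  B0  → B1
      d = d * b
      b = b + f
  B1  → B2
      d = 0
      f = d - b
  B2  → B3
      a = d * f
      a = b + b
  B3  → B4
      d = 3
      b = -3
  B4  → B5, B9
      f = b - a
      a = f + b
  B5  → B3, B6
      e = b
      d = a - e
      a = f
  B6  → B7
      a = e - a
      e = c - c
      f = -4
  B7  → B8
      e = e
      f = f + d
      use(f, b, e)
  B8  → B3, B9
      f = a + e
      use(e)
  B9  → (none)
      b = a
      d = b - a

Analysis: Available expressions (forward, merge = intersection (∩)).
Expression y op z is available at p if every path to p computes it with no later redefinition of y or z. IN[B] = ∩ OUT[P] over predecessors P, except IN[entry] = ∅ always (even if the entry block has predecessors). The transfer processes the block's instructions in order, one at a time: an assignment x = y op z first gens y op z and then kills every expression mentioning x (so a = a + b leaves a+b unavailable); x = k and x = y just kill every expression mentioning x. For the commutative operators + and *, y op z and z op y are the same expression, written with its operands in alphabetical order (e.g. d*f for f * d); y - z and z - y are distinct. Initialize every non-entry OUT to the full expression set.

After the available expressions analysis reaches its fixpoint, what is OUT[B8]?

Fixpoint table:
  B0:  IN={}  OUT={}
  B1:  IN={}  OUT={d-b}
  B2:  IN={d-b}  OUT={b+b, d*f, d-b}
  B3:  IN={}  OUT={}
  B4:  IN={}  OUT={b+f}
  B5:  IN={b+f}  OUT={b+f}
  B6:  IN={b+f}  OUT={c-c}
  B7:  IN={c-c}  OUT={c-c}
  B8:  IN={c-c}  OUT={a+e, c-c}
  B9:  IN={}  OUT={b-a}

Merge at B8: IN[B8] = OUT[B7] = {c-c}
Applying B8's transfer function to that IN value gives OUT[B8] (row B8 above).

Answer: {a+e, c-c}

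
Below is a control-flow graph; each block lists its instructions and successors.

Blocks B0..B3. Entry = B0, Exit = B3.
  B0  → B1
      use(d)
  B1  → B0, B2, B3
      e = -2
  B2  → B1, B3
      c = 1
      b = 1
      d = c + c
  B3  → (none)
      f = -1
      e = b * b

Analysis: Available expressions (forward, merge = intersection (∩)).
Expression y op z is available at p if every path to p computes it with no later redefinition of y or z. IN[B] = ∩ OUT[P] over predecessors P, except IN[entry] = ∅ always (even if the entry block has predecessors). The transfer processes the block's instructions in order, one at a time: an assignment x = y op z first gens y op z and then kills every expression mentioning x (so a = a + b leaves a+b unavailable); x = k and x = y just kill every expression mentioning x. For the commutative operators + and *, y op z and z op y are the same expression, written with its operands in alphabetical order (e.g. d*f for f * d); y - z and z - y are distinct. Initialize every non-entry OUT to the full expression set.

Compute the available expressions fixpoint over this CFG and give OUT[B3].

Per-block solution:
  B0: | IN={} | OUT={}
  B1: | IN={} | OUT={}
  B2: | IN={} | OUT={c+c}
  B3: | IN={} | OUT={b*b}

Merge at B3: IN[B3] = OUT[B1] ∩ OUT[B2] = {}
Applying B3's transfer function to that IN value gives OUT[B3] (row B3 above).

Answer: {b*b}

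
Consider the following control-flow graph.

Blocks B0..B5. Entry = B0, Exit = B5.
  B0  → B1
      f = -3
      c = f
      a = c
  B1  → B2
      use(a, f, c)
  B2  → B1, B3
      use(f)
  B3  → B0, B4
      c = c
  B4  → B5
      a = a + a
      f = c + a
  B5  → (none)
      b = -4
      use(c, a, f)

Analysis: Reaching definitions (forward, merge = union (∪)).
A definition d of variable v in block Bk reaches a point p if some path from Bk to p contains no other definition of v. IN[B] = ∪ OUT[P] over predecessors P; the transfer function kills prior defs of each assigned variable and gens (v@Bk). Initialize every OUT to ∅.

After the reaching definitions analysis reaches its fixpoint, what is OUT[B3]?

Per-block solution:
  B0: | IN={a@B0, c@B3, f@B0} | OUT={a@B0, c@B0, f@B0}
  B1: | IN={a@B0, c@B0, f@B0} | OUT={a@B0, c@B0, f@B0}
  B2: | IN={a@B0, c@B0, f@B0} | OUT={a@B0, c@B0, f@B0}
  B3: | IN={a@B0, c@B0, f@B0} | OUT={a@B0, c@B3, f@B0}
  B4: | IN={a@B0, c@B3, f@B0} | OUT={a@B4, c@B3, f@B4}
  B5: | IN={a@B4, c@B3, f@B4} | OUT={a@B4, b@B5, c@B3, f@B4}

Merge at B3: IN[B3] = OUT[B2] = {a@B0, c@B0, f@B0}
Applying B3's transfer function to that IN value gives OUT[B3] (row B3 above).

Answer: {a@B0, c@B3, f@B0}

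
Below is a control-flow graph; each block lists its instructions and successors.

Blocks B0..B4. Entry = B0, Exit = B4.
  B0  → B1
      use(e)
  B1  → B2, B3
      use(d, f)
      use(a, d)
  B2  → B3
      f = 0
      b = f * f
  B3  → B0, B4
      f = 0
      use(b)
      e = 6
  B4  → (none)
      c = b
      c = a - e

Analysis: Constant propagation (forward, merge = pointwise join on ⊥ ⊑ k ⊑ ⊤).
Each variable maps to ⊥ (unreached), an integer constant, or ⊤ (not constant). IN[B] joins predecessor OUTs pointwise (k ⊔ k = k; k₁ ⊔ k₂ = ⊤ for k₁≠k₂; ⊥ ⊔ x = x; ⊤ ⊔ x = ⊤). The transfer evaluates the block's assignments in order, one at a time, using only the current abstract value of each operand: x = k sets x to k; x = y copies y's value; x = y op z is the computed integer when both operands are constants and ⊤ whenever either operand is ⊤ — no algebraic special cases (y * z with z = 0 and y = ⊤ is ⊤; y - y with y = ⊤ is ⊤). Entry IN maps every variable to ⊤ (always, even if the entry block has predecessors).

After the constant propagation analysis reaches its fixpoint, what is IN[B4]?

Answer: {a: ⊤, b: ⊤, c: ⊤, d: ⊤, e: 6, f: 0}

Trace:
Per-block solution:
  B0: | IN=(all ⊤) | OUT=(all ⊤)
  B1: | IN=(all ⊤) | OUT=(all ⊤)
  B2: | IN=(all ⊤) | OUT={b:0, f:0; rest ⊤}
  B3: | IN=(all ⊤) | OUT={e:6, f:0; rest ⊤}
  B4: | IN={e:6, f:0; rest ⊤} | OUT={e:6, f:0; rest ⊤}

Merge at B4: IN[B4] = OUT[B3] = {a: ⊤, b: ⊤, c: ⊤, d: ⊤, e: 6, f: 0}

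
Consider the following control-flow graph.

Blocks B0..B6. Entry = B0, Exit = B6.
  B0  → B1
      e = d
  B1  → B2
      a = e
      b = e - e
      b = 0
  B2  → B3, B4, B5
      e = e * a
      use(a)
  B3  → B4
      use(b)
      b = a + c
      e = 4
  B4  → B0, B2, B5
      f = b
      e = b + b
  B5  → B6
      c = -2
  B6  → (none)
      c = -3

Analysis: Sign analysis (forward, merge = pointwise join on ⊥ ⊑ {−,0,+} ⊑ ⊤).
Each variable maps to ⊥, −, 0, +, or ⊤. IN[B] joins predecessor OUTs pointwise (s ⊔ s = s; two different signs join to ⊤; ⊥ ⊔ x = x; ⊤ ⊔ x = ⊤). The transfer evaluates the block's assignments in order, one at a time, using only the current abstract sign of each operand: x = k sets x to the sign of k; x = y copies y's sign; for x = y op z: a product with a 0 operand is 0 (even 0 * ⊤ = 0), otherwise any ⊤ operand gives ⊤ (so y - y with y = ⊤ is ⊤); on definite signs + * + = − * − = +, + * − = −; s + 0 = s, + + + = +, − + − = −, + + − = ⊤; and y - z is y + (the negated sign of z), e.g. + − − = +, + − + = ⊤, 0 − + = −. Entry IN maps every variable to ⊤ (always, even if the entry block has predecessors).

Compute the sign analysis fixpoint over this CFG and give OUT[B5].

Answer: {a: ⊤, b: ⊤, c: -, d: ⊤, e: ⊤, f: ⊤}

Working:
Converged values:
  B0: | IN=(all ⊤) | OUT=(all ⊤)
  B1: | IN=(all ⊤) | OUT={b:0; rest ⊤}
  B2: | IN=(all ⊤) | OUT=(all ⊤)
  B3: | IN=(all ⊤) | OUT={e:+; rest ⊤}
  B4: | IN=(all ⊤) | OUT=(all ⊤)
  B5: | IN=(all ⊤) | OUT={c:-; rest ⊤}
  B6: | IN={c:-; rest ⊤} | OUT={c:-; rest ⊤}

Merge at B5: IN[B5] = OUT[B2] ⊔ OUT[B4] = {a: ⊤, b: ⊤, c: ⊤, d: ⊤, e: ⊤, f: ⊤}
Applying B5's transfer function to that IN value gives OUT[B5] (row B5 above).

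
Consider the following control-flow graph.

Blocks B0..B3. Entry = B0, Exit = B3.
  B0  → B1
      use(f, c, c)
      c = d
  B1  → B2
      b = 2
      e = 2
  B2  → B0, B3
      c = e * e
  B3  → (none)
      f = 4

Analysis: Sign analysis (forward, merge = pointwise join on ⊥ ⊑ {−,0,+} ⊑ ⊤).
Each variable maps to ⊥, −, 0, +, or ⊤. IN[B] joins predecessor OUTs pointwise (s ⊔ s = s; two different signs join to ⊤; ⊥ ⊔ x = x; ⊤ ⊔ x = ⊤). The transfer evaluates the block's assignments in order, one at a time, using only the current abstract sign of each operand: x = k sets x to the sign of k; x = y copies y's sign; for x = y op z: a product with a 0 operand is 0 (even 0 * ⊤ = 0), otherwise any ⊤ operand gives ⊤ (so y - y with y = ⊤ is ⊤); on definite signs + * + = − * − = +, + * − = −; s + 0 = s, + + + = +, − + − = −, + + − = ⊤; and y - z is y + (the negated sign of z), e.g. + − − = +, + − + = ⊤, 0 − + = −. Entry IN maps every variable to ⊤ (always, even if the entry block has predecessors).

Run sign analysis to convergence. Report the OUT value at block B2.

Answer: {a: ⊤, b: +, c: +, d: ⊤, e: +, f: ⊤}

Derivation:
Fixpoint table:
  B0:   IN=(all ⊤)   OUT=(all ⊤)
  B1:   IN=(all ⊤)   OUT={b:+, e:+; rest ⊤}
  B2:   IN={b:+, e:+; rest ⊤}   OUT={b:+, c:+, e:+; rest ⊤}
  B3:   IN={b:+, c:+, e:+; rest ⊤}   OUT={b:+, c:+, e:+, f:+; rest ⊤}

Merge at B2: IN[B2] = OUT[B1] = {a: ⊤, b: +, c: ⊤, d: ⊤, e: +, f: ⊤}
Applying B2's transfer function to that IN value gives OUT[B2] (row B2 above).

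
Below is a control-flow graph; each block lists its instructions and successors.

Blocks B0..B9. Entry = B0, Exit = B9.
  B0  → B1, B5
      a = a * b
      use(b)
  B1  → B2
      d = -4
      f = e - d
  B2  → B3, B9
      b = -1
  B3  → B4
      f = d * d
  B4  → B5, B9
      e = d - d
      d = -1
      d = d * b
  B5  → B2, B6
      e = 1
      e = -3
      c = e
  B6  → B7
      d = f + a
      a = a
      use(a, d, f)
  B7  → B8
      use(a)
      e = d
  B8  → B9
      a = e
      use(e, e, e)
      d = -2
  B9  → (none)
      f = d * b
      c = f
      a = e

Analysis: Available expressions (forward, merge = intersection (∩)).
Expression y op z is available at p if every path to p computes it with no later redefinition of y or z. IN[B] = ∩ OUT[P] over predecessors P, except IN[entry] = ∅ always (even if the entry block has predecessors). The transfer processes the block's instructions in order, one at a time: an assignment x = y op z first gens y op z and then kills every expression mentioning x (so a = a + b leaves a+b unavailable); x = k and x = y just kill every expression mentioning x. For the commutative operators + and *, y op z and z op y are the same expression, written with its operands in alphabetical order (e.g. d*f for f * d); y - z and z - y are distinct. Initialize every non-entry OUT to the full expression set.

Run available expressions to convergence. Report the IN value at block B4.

Converged values:
  B0:   IN={}   OUT={}
  B1:   IN={}   OUT={e-d}
  B2:   IN={}   OUT={}
  B3:   IN={}   OUT={d*d}
  B4:   IN={d*d}   OUT={}
  B5:   IN={}   OUT={}
  B6:   IN={}   OUT={}
  B7:   IN={}   OUT={}
  B8:   IN={}   OUT={}
  B9:   IN={}   OUT={b*d}

Merge at B4: IN[B4] = OUT[B3] = {d*d}

Answer: {d*d}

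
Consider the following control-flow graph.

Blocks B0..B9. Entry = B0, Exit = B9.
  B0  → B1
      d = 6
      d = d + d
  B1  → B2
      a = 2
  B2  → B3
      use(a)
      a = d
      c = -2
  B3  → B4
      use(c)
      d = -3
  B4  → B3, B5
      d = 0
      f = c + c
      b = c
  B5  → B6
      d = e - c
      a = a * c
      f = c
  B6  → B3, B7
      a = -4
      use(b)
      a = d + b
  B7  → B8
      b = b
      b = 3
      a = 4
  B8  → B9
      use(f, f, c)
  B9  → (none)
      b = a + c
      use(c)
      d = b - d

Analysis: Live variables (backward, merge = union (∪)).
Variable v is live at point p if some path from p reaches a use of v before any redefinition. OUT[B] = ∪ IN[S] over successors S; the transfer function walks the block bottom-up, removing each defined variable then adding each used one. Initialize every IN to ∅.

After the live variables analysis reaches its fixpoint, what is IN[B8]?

Converged values:
  B0:   IN={e}   OUT={d, e}
  B1:   IN={d, e}   OUT={a, d, e}
  B2:   IN={a, d, e}   OUT={a, c, e}
  B3:   IN={a, c, e}   OUT={a, c, e}
  B4:   IN={a, c, e}   OUT={a, b, c, e}
  B5:   IN={a, b, c, e}   OUT={b, c, d, e, f}
  B6:   IN={b, c, d, e, f}   OUT={a, b, c, d, e, f}
  B7:   IN={b, c, d, f}   OUT={a, c, d, f}
  B8:   IN={a, c, d, f}   OUT={a, c, d}
  B9:   IN={a, c, d}   OUT={}

Merge at B8: OUT[B8] = IN[B9] = {a, c, d}
Applying B8's transfer function to that OUT value gives IN[B8] (row B8 above).

Answer: {a, c, d, f}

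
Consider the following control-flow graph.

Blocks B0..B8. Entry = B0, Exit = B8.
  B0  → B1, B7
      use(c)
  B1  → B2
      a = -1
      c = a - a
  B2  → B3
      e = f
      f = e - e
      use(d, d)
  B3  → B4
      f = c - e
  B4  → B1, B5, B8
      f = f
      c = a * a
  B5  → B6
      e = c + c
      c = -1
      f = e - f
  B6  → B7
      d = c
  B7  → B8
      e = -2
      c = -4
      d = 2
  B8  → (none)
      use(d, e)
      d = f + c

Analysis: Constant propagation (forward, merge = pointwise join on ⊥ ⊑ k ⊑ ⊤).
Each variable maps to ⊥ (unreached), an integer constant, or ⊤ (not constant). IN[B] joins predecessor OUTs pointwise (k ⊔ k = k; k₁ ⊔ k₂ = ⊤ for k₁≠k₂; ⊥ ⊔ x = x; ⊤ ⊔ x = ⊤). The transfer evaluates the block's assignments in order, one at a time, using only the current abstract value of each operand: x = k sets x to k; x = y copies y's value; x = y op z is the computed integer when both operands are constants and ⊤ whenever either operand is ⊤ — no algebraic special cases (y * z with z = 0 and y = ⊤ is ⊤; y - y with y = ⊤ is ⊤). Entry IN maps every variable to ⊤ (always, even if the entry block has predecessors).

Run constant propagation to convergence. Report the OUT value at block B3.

Converged values:
  B0:  IN=(all ⊤)  OUT=(all ⊤)
  B1:  IN=(all ⊤)  OUT={a:-1, c:0; rest ⊤}
  B2:  IN={a:-1, c:0; rest ⊤}  OUT={a:-1, c:0; rest ⊤}
  B3:  IN={a:-1, c:0; rest ⊤}  OUT={a:-1, c:0; rest ⊤}
  B4:  IN={a:-1, c:0; rest ⊤}  OUT={a:-1, c:1; rest ⊤}
  B5:  IN={a:-1, c:1; rest ⊤}  OUT={a:-1, c:-1, e:2; rest ⊤}
  B6:  IN={a:-1, c:-1, e:2; rest ⊤}  OUT={a:-1, c:-1, d:-1, e:2; rest ⊤}
  B7:  IN=(all ⊤)  OUT={c:-4, d:2, e:-2; rest ⊤}
  B8:  IN=(all ⊤)  OUT=(all ⊤)

Merge at B3: IN[B3] = OUT[B2] = {a: -1, b: ⊤, c: 0, d: ⊤, e: ⊤, f: ⊤}
Applying B3's transfer function to that IN value gives OUT[B3] (row B3 above).

Answer: {a: -1, b: ⊤, c: 0, d: ⊤, e: ⊤, f: ⊤}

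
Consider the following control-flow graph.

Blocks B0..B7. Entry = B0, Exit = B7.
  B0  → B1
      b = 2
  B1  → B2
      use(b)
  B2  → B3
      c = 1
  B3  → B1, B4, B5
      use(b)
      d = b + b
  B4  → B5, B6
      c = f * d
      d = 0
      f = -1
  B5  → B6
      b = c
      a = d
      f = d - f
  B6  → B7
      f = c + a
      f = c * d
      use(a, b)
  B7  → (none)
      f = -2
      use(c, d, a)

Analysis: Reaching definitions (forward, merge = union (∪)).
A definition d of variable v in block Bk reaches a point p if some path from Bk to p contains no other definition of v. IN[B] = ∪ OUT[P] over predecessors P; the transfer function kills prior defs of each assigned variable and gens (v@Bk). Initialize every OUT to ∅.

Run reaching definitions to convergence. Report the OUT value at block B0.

Answer: {b@B0}

Working:
Per-block solution:
  B0: | IN={} | OUT={b@B0}
  B1: | IN={b@B0, c@B2, d@B3} | OUT={b@B0, c@B2, d@B3}
  B2: | IN={b@B0, c@B2, d@B3} | OUT={b@B0, c@B2, d@B3}
  B3: | IN={b@B0, c@B2, d@B3} | OUT={b@B0, c@B2, d@B3}
  B4: | IN={b@B0, c@B2, d@B3} | OUT={b@B0, c@B4, d@B4, f@B4}
  B5: | IN={b@B0, c@B2, c@B4, d@B3, d@B4, f@B4} | OUT={a@B5, b@B5, c@B2, c@B4, d@B3, d@B4, f@B5}
  B6: | IN={a@B5, b@B0, b@B5, c@B2, c@B4, d@B3, d@B4, f@B4, f@B5} | OUT={a@B5, b@B0, b@B5, c@B2, c@B4, d@B3, d@B4, f@B6}
  B7: | IN={a@B5, b@B0, b@B5, c@B2, c@B4, d@B3, d@B4, f@B6} | OUT={a@B5, b@B0, b@B5, c@B2, c@B4, d@B3, d@B4, f@B7}

B0 is the boundary node: IN[B0] = {}
Applying B0's transfer function to that IN value gives OUT[B0] (row B0 above).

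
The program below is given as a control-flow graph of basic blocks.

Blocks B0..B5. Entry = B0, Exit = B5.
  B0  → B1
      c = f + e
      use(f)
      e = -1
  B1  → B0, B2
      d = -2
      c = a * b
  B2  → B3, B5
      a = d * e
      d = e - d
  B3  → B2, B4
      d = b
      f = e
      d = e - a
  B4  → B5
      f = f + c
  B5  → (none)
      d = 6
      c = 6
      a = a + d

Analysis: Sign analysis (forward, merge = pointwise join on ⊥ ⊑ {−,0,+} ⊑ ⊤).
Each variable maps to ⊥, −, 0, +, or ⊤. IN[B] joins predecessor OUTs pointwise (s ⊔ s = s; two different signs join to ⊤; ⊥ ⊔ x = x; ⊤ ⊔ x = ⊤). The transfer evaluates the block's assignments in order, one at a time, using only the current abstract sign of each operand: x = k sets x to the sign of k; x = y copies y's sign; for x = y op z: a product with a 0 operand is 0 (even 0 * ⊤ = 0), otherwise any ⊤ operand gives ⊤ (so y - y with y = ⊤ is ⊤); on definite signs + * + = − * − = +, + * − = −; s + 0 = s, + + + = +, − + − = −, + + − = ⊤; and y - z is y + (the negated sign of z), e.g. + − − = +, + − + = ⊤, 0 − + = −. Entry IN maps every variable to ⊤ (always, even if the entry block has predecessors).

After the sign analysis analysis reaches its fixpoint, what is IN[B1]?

Answer: {a: ⊤, b: ⊤, c: ⊤, d: ⊤, e: -, f: ⊤}

Derivation:
Fixpoint table:
  B0: | IN=(all ⊤) | OUT={e:-; rest ⊤}
  B1: | IN={e:-; rest ⊤} | OUT={d:-, e:-; rest ⊤}
  B2: | IN={d:-, e:-; rest ⊤} | OUT={a:+, e:-; rest ⊤}
  B3: | IN={a:+, e:-; rest ⊤} | OUT={a:+, d:-, e:-, f:-; rest ⊤}
  B4: | IN={a:+, d:-, e:-, f:-; rest ⊤} | OUT={a:+, d:-, e:-; rest ⊤}
  B5: | IN={a:+, e:-; rest ⊤} | OUT={a:+, c:+, d:+, e:-; rest ⊤}

Merge at B1: IN[B1] = OUT[B0] = {a: ⊤, b: ⊤, c: ⊤, d: ⊤, e: -, f: ⊤}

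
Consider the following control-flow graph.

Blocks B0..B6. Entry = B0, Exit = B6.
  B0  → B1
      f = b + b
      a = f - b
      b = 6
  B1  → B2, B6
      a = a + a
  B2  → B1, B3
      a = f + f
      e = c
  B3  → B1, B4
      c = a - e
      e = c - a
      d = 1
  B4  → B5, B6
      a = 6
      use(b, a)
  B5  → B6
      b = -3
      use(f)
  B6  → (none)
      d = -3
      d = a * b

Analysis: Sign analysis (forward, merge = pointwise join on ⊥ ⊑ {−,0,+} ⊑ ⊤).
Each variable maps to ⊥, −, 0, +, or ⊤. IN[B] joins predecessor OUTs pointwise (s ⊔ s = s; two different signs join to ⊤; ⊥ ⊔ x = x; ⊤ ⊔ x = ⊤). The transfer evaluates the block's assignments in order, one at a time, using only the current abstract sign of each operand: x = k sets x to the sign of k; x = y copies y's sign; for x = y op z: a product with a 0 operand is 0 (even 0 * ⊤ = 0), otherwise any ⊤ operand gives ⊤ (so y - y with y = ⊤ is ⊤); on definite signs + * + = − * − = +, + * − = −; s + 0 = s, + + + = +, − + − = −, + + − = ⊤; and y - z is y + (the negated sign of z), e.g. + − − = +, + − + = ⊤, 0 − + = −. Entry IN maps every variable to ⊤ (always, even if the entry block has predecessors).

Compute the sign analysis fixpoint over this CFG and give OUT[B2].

Converged values:
  B0: | IN=(all ⊤) | OUT={b:+; rest ⊤}
  B1: | IN={b:+; rest ⊤} | OUT={b:+; rest ⊤}
  B2: | IN={b:+; rest ⊤} | OUT={b:+; rest ⊤}
  B3: | IN={b:+; rest ⊤} | OUT={b:+, d:+; rest ⊤}
  B4: | IN={b:+, d:+; rest ⊤} | OUT={a:+, b:+, d:+; rest ⊤}
  B5: | IN={a:+, b:+, d:+; rest ⊤} | OUT={a:+, b:-, d:+; rest ⊤}
  B6: | IN=(all ⊤) | OUT=(all ⊤)

Merge at B2: IN[B2] = OUT[B1] = {a: ⊤, b: +, c: ⊤, d: ⊤, e: ⊤, f: ⊤}
Applying B2's transfer function to that IN value gives OUT[B2] (row B2 above).

Answer: {a: ⊤, b: +, c: ⊤, d: ⊤, e: ⊤, f: ⊤}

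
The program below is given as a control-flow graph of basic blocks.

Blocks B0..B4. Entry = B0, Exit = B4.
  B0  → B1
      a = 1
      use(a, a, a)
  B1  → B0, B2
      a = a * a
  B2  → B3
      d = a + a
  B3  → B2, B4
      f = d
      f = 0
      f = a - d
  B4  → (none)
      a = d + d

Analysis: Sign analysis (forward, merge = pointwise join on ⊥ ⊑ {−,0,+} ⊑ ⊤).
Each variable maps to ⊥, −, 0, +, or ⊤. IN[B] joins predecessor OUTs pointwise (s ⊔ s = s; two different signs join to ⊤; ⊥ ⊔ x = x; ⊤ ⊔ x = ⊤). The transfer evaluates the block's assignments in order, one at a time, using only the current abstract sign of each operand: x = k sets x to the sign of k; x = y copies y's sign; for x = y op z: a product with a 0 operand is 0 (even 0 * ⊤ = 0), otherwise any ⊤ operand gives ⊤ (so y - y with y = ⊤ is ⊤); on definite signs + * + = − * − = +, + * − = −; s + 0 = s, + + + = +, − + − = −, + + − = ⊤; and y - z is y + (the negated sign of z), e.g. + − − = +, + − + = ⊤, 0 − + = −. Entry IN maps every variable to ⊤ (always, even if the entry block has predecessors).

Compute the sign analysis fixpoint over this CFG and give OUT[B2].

Per-block solution:
  B0:  IN=(all ⊤)  OUT={a:+; rest ⊤}
  B1:  IN={a:+; rest ⊤}  OUT={a:+; rest ⊤}
  B2:  IN={a:+; rest ⊤}  OUT={a:+, d:+; rest ⊤}
  B3:  IN={a:+, d:+; rest ⊤}  OUT={a:+, d:+; rest ⊤}
  B4:  IN={a:+, d:+; rest ⊤}  OUT={a:+, d:+; rest ⊤}

Merge at B2: IN[B2] = OUT[B1] ⊔ OUT[B3] = {a: +, b: ⊤, c: ⊤, d: ⊤, e: ⊤, f: ⊤}
Applying B2's transfer function to that IN value gives OUT[B2] (row B2 above).

Answer: {a: +, b: ⊤, c: ⊤, d: +, e: ⊤, f: ⊤}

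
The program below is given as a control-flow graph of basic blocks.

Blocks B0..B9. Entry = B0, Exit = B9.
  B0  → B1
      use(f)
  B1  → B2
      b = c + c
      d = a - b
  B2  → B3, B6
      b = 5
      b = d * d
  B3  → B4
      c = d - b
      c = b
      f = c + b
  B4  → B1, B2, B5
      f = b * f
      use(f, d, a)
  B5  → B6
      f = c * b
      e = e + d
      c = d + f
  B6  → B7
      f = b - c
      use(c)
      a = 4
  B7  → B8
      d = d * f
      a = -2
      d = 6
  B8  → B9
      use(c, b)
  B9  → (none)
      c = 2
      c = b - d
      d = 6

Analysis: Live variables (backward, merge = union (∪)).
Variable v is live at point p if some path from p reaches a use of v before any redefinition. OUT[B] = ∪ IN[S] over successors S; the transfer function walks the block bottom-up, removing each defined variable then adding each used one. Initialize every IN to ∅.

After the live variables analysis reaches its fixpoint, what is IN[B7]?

Answer: {b, c, d, f}

Working:
Converged values:
  B0:   IN={a, c, e, f}   OUT={a, c, e}
  B1:   IN={a, c, e}   OUT={a, c, d, e}
  B2:   IN={a, c, d, e}   OUT={a, b, c, d, e}
  B3:   IN={a, b, d, e}   OUT={a, b, c, d, e, f}
  B4:   IN={a, b, c, d, e, f}   OUT={a, b, c, d, e}
  B5:   IN={b, c, d, e}   OUT={b, c, d}
  B6:   IN={b, c, d}   OUT={b, c, d, f}
  B7:   IN={b, c, d, f}   OUT={b, c, d}
  B8:   IN={b, c, d}   OUT={b, d}
  B9:   IN={b, d}   OUT={}

Merge at B7: OUT[B7] = IN[B8] = {b, c, d}
Applying B7's transfer function to that OUT value gives IN[B7] (row B7 above).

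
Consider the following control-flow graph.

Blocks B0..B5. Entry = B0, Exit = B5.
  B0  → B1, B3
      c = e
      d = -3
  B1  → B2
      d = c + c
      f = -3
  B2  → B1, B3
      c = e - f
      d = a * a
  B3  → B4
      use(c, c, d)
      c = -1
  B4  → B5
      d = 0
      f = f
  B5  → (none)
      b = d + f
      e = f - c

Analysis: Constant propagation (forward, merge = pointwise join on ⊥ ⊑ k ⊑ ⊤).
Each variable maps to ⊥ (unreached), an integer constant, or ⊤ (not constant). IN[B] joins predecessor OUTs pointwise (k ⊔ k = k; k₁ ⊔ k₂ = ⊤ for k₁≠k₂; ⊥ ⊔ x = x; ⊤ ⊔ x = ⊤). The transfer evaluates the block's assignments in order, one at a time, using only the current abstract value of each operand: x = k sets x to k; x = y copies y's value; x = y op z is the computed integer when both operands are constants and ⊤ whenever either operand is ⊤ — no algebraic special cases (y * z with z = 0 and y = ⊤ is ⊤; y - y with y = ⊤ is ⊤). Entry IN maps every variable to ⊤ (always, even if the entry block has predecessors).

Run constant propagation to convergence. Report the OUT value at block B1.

Per-block solution:
  B0: | IN=(all ⊤) | OUT={d:-3; rest ⊤}
  B1: | IN=(all ⊤) | OUT={f:-3; rest ⊤}
  B2: | IN={f:-3; rest ⊤} | OUT={f:-3; rest ⊤}
  B3: | IN=(all ⊤) | OUT={c:-1; rest ⊤}
  B4: | IN={c:-1; rest ⊤} | OUT={c:-1, d:0; rest ⊤}
  B5: | IN={c:-1, d:0; rest ⊤} | OUT={c:-1, d:0; rest ⊤}

Merge at B1: IN[B1] = OUT[B0] ⊔ OUT[B2] = {a: ⊤, b: ⊤, c: ⊤, d: ⊤, e: ⊤, f: ⊤}
Applying B1's transfer function to that IN value gives OUT[B1] (row B1 above).

Answer: {a: ⊤, b: ⊤, c: ⊤, d: ⊤, e: ⊤, f: -3}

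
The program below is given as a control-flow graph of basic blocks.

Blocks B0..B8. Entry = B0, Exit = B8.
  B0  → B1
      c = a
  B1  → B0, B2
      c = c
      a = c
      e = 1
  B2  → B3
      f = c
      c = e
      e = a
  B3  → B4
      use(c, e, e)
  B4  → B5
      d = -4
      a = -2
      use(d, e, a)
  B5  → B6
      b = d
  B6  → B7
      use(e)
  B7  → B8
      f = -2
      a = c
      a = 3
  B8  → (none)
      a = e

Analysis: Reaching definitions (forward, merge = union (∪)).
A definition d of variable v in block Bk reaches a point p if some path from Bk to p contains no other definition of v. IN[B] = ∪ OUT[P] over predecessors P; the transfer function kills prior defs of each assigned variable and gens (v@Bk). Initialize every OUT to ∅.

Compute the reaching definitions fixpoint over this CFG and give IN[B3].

Converged values:
  B0:  IN={a@B1, c@B1, e@B1}  OUT={a@B1, c@B0, e@B1}
  B1:  IN={a@B1, c@B0, e@B1}  OUT={a@B1, c@B1, e@B1}
  B2:  IN={a@B1, c@B1, e@B1}  OUT={a@B1, c@B2, e@B2, f@B2}
  B3:  IN={a@B1, c@B2, e@B2, f@B2}  OUT={a@B1, c@B2, e@B2, f@B2}
  B4:  IN={a@B1, c@B2, e@B2, f@B2}  OUT={a@B4, c@B2, d@B4, e@B2, f@B2}
  B5:  IN={a@B4, c@B2, d@B4, e@B2, f@B2}  OUT={a@B4, b@B5, c@B2, d@B4, e@B2, f@B2}
  B6:  IN={a@B4, b@B5, c@B2, d@B4, e@B2, f@B2}  OUT={a@B4, b@B5, c@B2, d@B4, e@B2, f@B2}
  B7:  IN={a@B4, b@B5, c@B2, d@B4, e@B2, f@B2}  OUT={a@B7, b@B5, c@B2, d@B4, e@B2, f@B7}
  B8:  IN={a@B7, b@B5, c@B2, d@B4, e@B2, f@B7}  OUT={a@B8, b@B5, c@B2, d@B4, e@B2, f@B7}

Merge at B3: IN[B3] = OUT[B2] = {a@B1, c@B2, e@B2, f@B2}

Answer: {a@B1, c@B2, e@B2, f@B2}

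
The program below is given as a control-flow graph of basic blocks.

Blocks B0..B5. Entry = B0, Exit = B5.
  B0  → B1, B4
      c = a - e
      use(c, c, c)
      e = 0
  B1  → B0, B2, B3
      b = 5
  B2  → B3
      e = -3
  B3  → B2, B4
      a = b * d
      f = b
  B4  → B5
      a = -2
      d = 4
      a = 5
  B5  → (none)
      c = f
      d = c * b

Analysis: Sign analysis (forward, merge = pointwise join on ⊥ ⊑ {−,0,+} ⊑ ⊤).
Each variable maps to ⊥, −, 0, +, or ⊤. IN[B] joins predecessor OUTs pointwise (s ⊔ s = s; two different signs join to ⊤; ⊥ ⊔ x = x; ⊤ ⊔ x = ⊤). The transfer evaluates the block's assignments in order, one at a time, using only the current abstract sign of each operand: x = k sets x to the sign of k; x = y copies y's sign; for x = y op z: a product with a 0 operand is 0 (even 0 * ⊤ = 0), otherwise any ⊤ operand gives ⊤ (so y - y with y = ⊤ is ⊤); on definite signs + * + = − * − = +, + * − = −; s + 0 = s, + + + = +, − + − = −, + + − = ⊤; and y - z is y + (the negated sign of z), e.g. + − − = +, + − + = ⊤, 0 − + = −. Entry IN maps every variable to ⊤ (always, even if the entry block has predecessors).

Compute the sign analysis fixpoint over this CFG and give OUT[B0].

Fixpoint table:
  B0:  IN=(all ⊤)  OUT={e:0; rest ⊤}
  B1:  IN={e:0; rest ⊤}  OUT={b:+, e:0; rest ⊤}
  B2:  IN={b:+; rest ⊤}  OUT={b:+, e:-; rest ⊤}
  B3:  IN={b:+; rest ⊤}  OUT={b:+, f:+; rest ⊤}
  B4:  IN=(all ⊤)  OUT={a:+, d:+; rest ⊤}
  B5:  IN={a:+, d:+; rest ⊤}  OUT={a:+; rest ⊤}

Merge at B0 (entry node, so the boundary value (all ⊤) is joined with the incoming edge(s)): IN[B0] = (all ⊤) ⊔ OUT[B1] = {a: ⊤, b: ⊤, c: ⊤, d: ⊤, e: ⊤, f: ⊤}
Applying B0's transfer function to that IN value gives OUT[B0] (row B0 above).

Answer: {a: ⊤, b: ⊤, c: ⊤, d: ⊤, e: 0, f: ⊤}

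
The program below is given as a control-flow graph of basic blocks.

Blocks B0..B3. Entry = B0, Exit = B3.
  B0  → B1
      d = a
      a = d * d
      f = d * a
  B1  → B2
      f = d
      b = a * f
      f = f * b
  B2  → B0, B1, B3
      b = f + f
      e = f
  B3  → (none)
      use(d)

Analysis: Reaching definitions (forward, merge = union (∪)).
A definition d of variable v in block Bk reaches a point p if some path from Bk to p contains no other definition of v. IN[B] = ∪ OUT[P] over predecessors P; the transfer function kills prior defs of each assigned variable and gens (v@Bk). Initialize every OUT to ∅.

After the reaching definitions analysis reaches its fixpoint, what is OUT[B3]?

Converged values:
  B0:  IN={a@B0, b@B2, d@B0, e@B2, f@B1}  OUT={a@B0, b@B2, d@B0, e@B2, f@B0}
  B1:  IN={a@B0, b@B2, d@B0, e@B2, f@B0, f@B1}  OUT={a@B0, b@B1, d@B0, e@B2, f@B1}
  B2:  IN={a@B0, b@B1, d@B0, e@B2, f@B1}  OUT={a@B0, b@B2, d@B0, e@B2, f@B1}
  B3:  IN={a@B0, b@B2, d@B0, e@B2, f@B1}  OUT={a@B0, b@B2, d@B0, e@B2, f@B1}

Merge at B3: IN[B3] = OUT[B2] = {a@B0, b@B2, d@B0, e@B2, f@B1}
Applying B3's transfer function to that IN value gives OUT[B3] (row B3 above).

Answer: {a@B0, b@B2, d@B0, e@B2, f@B1}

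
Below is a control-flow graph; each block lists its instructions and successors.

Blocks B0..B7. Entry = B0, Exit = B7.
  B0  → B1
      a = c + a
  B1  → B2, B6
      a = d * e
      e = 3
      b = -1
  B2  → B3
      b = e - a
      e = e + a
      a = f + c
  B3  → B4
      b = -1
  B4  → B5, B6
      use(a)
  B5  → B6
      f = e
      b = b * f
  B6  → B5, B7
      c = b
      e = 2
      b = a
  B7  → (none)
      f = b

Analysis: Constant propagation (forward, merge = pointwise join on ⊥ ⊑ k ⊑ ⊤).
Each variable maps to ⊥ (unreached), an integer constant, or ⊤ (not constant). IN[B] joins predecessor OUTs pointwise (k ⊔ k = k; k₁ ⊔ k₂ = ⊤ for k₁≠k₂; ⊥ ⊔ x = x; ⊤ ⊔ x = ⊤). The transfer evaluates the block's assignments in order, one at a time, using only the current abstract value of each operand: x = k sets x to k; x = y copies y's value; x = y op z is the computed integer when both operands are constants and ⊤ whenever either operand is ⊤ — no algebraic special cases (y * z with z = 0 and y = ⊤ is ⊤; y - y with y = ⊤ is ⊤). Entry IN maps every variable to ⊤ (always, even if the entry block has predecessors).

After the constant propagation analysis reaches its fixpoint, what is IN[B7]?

Fixpoint table:
  B0:   IN=(all ⊤)   OUT=(all ⊤)
  B1:   IN=(all ⊤)   OUT={b:-1, e:3; rest ⊤}
  B2:   IN={b:-1, e:3; rest ⊤}   OUT=(all ⊤)
  B3:   IN=(all ⊤)   OUT={b:-1; rest ⊤}
  B4:   IN={b:-1; rest ⊤}   OUT={b:-1; rest ⊤}
  B5:   IN=(all ⊤)   OUT=(all ⊤)
  B6:   IN=(all ⊤)   OUT={e:2; rest ⊤}
  B7:   IN={e:2; rest ⊤}   OUT={e:2; rest ⊤}

Merge at B7: IN[B7] = OUT[B6] = {a: ⊤, b: ⊤, c: ⊤, d: ⊤, e: 2, f: ⊤}

Answer: {a: ⊤, b: ⊤, c: ⊤, d: ⊤, e: 2, f: ⊤}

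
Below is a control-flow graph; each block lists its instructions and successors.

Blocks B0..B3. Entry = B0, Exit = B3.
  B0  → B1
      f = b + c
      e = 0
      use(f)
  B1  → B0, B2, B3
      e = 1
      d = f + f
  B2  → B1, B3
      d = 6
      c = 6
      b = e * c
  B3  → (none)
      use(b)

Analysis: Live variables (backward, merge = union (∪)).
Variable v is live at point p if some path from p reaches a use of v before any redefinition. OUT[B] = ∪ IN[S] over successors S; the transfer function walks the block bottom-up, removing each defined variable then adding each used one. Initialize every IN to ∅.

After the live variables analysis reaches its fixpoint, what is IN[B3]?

Per-block solution:
  B0:  IN={b, c}  OUT={b, c, f}
  B1:  IN={b, c, f}  OUT={b, c, e, f}
  B2:  IN={e, f}  OUT={b, c, f}
  B3:  IN={b}  OUT={}

B3 is the boundary node: OUT[B3] = {}
Applying B3's transfer function to that OUT value gives IN[B3] (row B3 above).

Answer: {b}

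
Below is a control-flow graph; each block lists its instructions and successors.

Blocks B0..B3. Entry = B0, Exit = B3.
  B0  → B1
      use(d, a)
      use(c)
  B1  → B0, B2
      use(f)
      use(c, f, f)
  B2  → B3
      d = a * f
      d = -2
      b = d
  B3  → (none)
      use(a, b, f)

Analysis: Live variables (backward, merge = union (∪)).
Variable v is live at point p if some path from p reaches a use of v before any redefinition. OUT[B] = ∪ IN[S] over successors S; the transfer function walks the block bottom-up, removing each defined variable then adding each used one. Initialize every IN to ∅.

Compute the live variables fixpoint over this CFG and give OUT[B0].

Fixpoint table:
  B0: | IN={a, c, d, f} | OUT={a, c, d, f}
  B1: | IN={a, c, d, f} | OUT={a, c, d, f}
  B2: | IN={a, f} | OUT={a, b, f}
  B3: | IN={a, b, f} | OUT={}

Merge at B0: OUT[B0] = IN[B1] = {a, c, d, f}

Answer: {a, c, d, f}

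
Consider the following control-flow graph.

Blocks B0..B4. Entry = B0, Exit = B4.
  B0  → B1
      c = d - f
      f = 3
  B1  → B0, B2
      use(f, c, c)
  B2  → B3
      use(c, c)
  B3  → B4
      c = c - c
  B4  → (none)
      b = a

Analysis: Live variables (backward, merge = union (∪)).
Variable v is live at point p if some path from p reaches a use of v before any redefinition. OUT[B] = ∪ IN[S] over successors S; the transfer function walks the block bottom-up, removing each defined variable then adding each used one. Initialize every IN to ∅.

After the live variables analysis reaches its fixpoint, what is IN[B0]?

Fixpoint table:
  B0: | IN={a, d, f} | OUT={a, c, d, f}
  B1: | IN={a, c, d, f} | OUT={a, c, d, f}
  B2: | IN={a, c} | OUT={a, c}
  B3: | IN={a, c} | OUT={a}
  B4: | IN={a} | OUT={}

Merge at B0: OUT[B0] = IN[B1] = {a, c, d, f}
Applying B0's transfer function to that OUT value gives IN[B0] (row B0 above).

Answer: {a, d, f}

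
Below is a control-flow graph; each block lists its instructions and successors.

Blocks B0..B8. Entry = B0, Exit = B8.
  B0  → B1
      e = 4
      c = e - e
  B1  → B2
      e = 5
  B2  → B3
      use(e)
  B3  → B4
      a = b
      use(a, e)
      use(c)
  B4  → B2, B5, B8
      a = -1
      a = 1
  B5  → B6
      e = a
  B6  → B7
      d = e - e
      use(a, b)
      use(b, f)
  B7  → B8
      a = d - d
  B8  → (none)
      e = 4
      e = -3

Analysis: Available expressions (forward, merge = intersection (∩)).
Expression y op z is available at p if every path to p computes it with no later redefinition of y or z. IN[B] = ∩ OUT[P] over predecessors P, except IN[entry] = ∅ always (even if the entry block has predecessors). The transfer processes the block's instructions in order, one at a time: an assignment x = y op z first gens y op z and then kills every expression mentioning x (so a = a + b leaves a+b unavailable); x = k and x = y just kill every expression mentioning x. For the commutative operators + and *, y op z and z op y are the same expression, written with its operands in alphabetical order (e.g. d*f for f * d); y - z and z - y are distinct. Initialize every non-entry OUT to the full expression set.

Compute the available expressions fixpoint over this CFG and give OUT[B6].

Fixpoint table:
  B0:  IN={}  OUT={e-e}
  B1:  IN={e-e}  OUT={}
  B2:  IN={}  OUT={}
  B3:  IN={}  OUT={}
  B4:  IN={}  OUT={}
  B5:  IN={}  OUT={}
  B6:  IN={}  OUT={e-e}
  B7:  IN={e-e}  OUT={d-d, e-e}
  B8:  IN={}  OUT={}

Merge at B6: IN[B6] = OUT[B5] = {}
Applying B6's transfer function to that IN value gives OUT[B6] (row B6 above).

Answer: {e-e}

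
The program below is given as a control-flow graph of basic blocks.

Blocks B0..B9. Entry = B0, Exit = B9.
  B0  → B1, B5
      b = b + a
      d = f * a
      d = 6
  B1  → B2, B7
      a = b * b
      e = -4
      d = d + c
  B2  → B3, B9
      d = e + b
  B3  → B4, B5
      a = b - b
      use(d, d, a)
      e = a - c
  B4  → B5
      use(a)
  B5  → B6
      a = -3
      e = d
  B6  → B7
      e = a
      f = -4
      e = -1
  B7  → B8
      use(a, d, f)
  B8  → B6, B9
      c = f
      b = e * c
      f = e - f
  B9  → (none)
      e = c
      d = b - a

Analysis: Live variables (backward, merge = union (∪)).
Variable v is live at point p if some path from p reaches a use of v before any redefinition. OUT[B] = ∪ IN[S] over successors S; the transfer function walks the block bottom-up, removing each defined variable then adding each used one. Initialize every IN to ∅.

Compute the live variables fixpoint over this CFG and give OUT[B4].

Answer: {d}

Derivation:
Fixpoint table:
  B0:  IN={a, b, c, f}  OUT={b, c, d, f}
  B1:  IN={b, c, d, f}  OUT={a, b, c, d, e, f}
  B2:  IN={a, b, c, e}  OUT={a, b, c, d}
  B3:  IN={b, c, d}  OUT={a, d}
  B4:  IN={a, d}  OUT={d}
  B5:  IN={d}  OUT={a, d}
  B6:  IN={a, d}  OUT={a, d, e, f}
  B7:  IN={a, d, e, f}  OUT={a, d, e, f}
  B8:  IN={a, d, e, f}  OUT={a, b, c, d}
  B9:  IN={a, b, c}  OUT={}

Merge at B4: OUT[B4] = IN[B5] = {d}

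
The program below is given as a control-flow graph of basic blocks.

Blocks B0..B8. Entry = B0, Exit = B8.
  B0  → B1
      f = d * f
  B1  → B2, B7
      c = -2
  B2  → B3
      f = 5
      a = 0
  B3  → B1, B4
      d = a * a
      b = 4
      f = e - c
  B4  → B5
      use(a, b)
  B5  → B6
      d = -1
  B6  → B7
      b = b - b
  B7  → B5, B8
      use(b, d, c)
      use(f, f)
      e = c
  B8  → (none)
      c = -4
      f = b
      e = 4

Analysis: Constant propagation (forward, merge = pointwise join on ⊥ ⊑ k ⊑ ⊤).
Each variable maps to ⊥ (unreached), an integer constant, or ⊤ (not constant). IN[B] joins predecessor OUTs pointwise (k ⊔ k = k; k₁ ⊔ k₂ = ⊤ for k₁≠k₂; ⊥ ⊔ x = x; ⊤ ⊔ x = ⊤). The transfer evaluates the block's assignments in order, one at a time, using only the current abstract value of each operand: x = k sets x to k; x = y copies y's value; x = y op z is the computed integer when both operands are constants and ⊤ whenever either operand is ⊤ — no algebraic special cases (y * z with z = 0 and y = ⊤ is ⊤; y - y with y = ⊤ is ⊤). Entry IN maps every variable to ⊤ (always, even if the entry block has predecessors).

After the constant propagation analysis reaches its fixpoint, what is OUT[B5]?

Converged values:
  B0:   IN=(all ⊤)   OUT=(all ⊤)
  B1:   IN=(all ⊤)   OUT={c:-2; rest ⊤}
  B2:   IN={c:-2; rest ⊤}   OUT={a:0, c:-2, f:5; rest ⊤}
  B3:   IN={a:0, c:-2, f:5; rest ⊤}   OUT={a:0, b:4, c:-2, d:0; rest ⊤}
  B4:   IN={a:0, b:4, c:-2, d:0; rest ⊤}   OUT={a:0, b:4, c:-2, d:0; rest ⊤}
  B5:   IN={c:-2; rest ⊤}   OUT={c:-2, d:-1; rest ⊤}
  B6:   IN={c:-2, d:-1; rest ⊤}   OUT={c:-2, d:-1; rest ⊤}
  B7:   IN={c:-2; rest ⊤}   OUT={c:-2, e:-2; rest ⊤}
  B8:   IN={c:-2, e:-2; rest ⊤}   OUT={c:-4, e:4; rest ⊤}

Merge at B5: IN[B5] = OUT[B4] ⊔ OUT[B7] = {a: ⊤, b: ⊤, c: -2, d: ⊤, e: ⊤, f: ⊤}
Applying B5's transfer function to that IN value gives OUT[B5] (row B5 above).

Answer: {a: ⊤, b: ⊤, c: -2, d: -1, e: ⊤, f: ⊤}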